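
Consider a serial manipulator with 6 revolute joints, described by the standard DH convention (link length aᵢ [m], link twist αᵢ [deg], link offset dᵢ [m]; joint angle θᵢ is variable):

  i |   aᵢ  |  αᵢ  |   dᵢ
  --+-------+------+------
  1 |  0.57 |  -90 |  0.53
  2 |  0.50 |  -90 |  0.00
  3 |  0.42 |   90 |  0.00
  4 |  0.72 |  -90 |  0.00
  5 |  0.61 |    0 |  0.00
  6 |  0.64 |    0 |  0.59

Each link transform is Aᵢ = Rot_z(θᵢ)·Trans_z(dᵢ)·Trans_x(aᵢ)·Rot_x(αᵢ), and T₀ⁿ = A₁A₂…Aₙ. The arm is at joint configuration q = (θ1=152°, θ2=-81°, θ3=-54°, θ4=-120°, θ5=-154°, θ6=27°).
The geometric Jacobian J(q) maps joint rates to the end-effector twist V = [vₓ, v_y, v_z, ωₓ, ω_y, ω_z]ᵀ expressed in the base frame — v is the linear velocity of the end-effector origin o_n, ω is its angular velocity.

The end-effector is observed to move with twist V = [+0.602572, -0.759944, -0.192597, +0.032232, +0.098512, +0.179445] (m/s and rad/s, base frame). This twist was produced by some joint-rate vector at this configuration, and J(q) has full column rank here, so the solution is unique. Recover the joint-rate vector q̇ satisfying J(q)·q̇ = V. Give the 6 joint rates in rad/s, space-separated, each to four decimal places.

o_n = [-1.0825, -0.8935, 1.0214]
J₁: ẑ×o_n = [0.8935, -1.0825, 0.0000], ω = ẑ
J2: z=[-0.4695, -0.8829, 0.0000] o=[-0.5033, 0.2676, 0.5300] → [-0.4339, 0.2307, 0.0337, -0.4695, -0.8829, 0.0000]
J3: z=[-0.8721, 0.4637, -0.1564] o=[-0.5723, 0.3043, 1.0238] → [-0.1885, 0.0777, 1.2811, -0.8721, 0.4637, -0.1564]
J4: z=[-0.1642, -0.5784, -0.7991] o=[-0.7660, 0.0224, 1.2677] → [-0.5894, 0.2125, -0.0327, -0.1642, -0.5784, -0.7991]
J5: z=[0.0368, -0.8131, 0.5810] o=[-0.0562, -0.0251, 1.1562] → [0.6142, -0.5913, -0.8664, 0.0368, -0.8131, 0.5810]
J6: z=[0.0368, -0.8131, 0.5810] o=[-0.6406, -0.1436, 1.0274] → [0.4406, -0.2565, -0.3869, 0.0368, -0.8131, 0.5810]
q̇ = J⁺·V = [0.3420, -0.7220, 0.2790, 0.4920, 0.6820, -0.2100]

0.3420 -0.7220 0.2790 0.4920 0.6820 -0.2100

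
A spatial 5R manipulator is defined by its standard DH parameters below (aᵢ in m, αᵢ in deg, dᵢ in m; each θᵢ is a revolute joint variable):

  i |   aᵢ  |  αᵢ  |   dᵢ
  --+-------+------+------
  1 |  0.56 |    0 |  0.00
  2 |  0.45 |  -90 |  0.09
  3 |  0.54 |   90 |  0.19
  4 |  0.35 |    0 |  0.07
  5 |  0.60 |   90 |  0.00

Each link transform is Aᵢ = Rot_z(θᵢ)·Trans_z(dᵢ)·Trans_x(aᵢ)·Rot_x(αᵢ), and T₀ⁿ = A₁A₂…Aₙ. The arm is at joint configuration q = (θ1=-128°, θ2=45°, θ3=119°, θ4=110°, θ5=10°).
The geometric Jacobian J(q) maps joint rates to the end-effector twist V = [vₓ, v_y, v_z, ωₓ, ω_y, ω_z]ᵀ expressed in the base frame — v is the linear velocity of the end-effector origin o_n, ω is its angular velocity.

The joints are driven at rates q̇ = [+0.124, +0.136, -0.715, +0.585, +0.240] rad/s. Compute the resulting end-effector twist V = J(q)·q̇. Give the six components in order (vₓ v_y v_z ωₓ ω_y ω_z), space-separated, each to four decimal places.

-0.1277 -0.1967 0.5453 -0.6217 -0.8033 -0.1400

o_n = [0.7412, -0.7643, -0.0491]
J₁: ẑ×o_n = [0.7643, 0.7412, -0.0000], ω = ẑ
J2: z=[0.0000, 0.0000, 1.0000] o=[-0.3448, -0.4413, 0.0000] → [0.3230, 1.0860, -0.0000, 0.0000, 0.0000, 1.0000]
J3: z=[0.9925, 0.1219, 0.0000] o=[-0.2899, -0.8879, 0.0900] → [-0.0170, 0.1381, -0.0029, 0.9925, 0.1219, 0.0000]
J4: z=[0.1066, -0.8681, -0.4848] o=[-0.1333, -0.6049, -0.3823] → [-0.3664, -0.4594, 0.7421, 0.1066, -0.8681, -0.4848]
J5: z=[0.1066, -0.8681, -0.4848] o=[0.2077, -0.6832, -0.3115] → [-0.2671, -0.2866, 0.4545, 0.1066, -0.8681, -0.4848]
V = J·q̇ = [-0.1277, -0.1967, 0.5453, -0.6217, -0.8033, -0.1400]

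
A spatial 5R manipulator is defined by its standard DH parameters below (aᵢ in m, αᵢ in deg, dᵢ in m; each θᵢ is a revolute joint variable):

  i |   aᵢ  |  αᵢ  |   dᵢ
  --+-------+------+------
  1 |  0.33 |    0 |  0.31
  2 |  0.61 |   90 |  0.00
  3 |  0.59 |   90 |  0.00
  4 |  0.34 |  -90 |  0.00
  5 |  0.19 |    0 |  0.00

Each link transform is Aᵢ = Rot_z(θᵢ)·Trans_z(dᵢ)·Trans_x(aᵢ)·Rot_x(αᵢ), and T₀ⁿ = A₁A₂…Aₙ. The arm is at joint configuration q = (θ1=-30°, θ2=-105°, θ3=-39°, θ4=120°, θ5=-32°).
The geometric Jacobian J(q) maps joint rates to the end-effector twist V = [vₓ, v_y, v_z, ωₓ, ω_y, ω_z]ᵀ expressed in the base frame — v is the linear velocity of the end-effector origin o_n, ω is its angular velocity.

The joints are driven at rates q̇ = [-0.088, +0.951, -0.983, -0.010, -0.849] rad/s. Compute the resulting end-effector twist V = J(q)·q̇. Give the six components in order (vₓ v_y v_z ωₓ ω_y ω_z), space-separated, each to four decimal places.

0.5036 -0.5972 -0.3330 -0.0136 -0.8034 0.4081

o_n = [-0.5941, -0.4312, 0.0181]
J₁: ẑ×o_n = [0.4312, -0.5941, 0.0000], ω = ẑ
J2: z=[0.0000, 0.0000, 1.0000] o=[0.2858, -0.1650, 0.3100] → [0.2662, -0.8799, 0.0000, 0.0000, 0.0000, 1.0000]
J3: z=[-0.7071, 0.7071, 0.0000] o=[-0.1455, -0.5963, 0.3100] → [-0.2064, -0.2064, 0.2004, -0.7071, 0.7071, 0.0000]
J4: z=[0.4450, 0.4450, -0.7771] o=[-0.4698, -0.9206, -0.0613] → [0.4157, 0.0613, 0.2731, 0.4450, 0.4450, -0.7771]
J5: z=[0.8295, 0.1223, 0.5450] o=[-0.5846, -0.6189, 0.0457] → [-0.1057, 0.0176, 0.1569, 0.8295, 0.1223, 0.5450]
V = J·q̇ = [0.5036, -0.5972, -0.3330, -0.0136, -0.8034, 0.4081]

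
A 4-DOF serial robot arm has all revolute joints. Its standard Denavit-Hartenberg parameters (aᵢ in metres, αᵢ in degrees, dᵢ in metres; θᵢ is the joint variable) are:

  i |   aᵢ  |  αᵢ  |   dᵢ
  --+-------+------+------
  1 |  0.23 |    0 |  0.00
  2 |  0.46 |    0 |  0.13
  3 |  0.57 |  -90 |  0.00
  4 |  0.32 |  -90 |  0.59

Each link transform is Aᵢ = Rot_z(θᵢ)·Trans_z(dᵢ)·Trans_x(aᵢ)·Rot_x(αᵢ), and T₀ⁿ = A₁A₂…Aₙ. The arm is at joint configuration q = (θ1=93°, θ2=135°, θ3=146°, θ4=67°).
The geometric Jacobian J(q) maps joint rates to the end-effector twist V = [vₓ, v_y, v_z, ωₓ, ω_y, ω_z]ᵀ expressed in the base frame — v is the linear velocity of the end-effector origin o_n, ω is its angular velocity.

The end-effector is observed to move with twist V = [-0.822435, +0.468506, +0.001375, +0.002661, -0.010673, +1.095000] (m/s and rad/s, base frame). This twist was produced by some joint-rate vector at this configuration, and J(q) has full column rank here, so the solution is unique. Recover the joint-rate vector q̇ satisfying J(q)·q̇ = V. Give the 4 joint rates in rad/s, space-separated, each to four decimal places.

o_n = [0.2118, 0.6285, -0.1646]
J₁: ẑ×o_n = [-0.6285, 0.2118, 0.0000], ω = ẑ
J2: z=[0.0000, 0.0000, 1.0000] o=[-0.0120, 0.2297, 0.0000] → [-0.3988, 0.2239, 0.0000, 0.0000, 0.0000, 1.0000]
J3: z=[0.0000, 0.0000, 1.0000] o=[-0.3198, -0.1122, 0.1300] → [-0.7406, 0.5317, 0.0000, 0.0000, 0.0000, 1.0000]
J4: z=[-0.2419, 0.9703, 0.0000] o=[0.2332, 0.0257, 0.1300] → [-0.2858, -0.0713, -0.1250, -0.2419, 0.9703, 0.0000]
q̇ = J⁺·V = [0.5830, -0.2340, 0.7460, -0.0110]

0.5830 -0.2340 0.7460 -0.0110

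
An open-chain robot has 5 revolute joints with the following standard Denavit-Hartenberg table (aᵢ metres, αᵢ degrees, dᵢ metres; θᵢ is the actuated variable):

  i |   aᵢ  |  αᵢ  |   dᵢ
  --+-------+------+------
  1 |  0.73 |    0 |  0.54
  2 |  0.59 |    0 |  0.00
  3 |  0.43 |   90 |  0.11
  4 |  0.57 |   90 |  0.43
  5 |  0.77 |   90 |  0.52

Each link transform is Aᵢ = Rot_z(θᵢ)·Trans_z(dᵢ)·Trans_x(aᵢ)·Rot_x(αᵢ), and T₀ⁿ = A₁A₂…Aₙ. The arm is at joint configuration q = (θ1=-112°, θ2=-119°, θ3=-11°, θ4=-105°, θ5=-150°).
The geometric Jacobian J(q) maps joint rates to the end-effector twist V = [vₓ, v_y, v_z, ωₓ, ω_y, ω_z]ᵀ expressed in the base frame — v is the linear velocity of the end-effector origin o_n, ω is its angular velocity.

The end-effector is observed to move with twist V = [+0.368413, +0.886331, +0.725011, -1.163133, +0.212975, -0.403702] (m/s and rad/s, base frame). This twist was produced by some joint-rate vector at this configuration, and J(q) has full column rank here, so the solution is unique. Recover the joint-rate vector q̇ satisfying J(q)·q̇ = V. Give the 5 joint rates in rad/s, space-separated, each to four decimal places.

o_n = [-0.5829, -0.2389, 0.8781]
J₁: ẑ×o_n = [0.2389, -0.5829, 0.0000], ω = ẑ
J2: z=[0.0000, 0.0000, 1.0000] o=[-0.2735, -0.6768, 0.5400] → [-0.4380, -0.3094, 0.0000, 0.0000, 0.0000, 1.0000]
J3: z=[0.0000, 0.0000, 1.0000] o=[-0.6448, -0.2183, 0.5400] → [0.0206, 0.0619, -0.0000, 0.0000, 0.0000, 1.0000]
J4: z=[0.8829, 0.4695, 0.0000] o=[-0.8466, 0.1613, 0.6500] → [0.1071, -0.2014, -0.4772, 0.8829, 0.4695, 0.0000]
J5: z=[0.4535, -0.8529, 0.2588] o=[-0.3977, 0.2330, 0.0994] → [-0.5420, -0.4010, -0.3719, 0.4535, -0.8529, 0.2588]
q̇ = J⁺·V = [-0.4370, -0.3390, 0.5690, -0.9270, -0.7600]

-0.4370 -0.3390 0.5690 -0.9270 -0.7600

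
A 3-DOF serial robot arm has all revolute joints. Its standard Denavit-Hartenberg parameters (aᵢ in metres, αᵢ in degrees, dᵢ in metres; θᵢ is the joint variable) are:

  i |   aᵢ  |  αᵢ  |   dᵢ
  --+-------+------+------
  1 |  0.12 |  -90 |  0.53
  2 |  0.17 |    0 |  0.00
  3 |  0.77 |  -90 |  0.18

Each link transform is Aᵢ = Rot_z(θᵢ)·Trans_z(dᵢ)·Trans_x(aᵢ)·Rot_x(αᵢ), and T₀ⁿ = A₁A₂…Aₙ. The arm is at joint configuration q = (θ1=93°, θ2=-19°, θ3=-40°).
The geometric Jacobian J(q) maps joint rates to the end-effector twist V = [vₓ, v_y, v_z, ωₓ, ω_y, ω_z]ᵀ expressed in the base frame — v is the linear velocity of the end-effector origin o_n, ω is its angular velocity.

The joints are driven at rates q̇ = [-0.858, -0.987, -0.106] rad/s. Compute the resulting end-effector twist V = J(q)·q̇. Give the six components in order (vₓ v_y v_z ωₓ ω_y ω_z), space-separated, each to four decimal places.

o_n = [-0.2152, 0.6670, 1.2454]
J₁: ẑ×o_n = [-0.6670, -0.2152, 0.0000], ω = ẑ
J2: z=[-0.9986, -0.0523, 0.0000] o=[-0.0063, 0.1198, 0.5300] → [-0.0374, 0.7144, -0.5573, -0.9986, -0.0523, 0.0000]
J3: z=[-0.9986, -0.0523, 0.0000] o=[-0.0147, 0.2804, 0.5853] → [-0.0345, 0.6591, -0.3966, -0.9986, -0.0523, 0.0000]
V = J·q̇ = [0.6129, -0.5903, 0.5921, 1.0915, 0.0572, -0.8580]

0.6129 -0.5903 0.5921 1.0915 0.0572 -0.8580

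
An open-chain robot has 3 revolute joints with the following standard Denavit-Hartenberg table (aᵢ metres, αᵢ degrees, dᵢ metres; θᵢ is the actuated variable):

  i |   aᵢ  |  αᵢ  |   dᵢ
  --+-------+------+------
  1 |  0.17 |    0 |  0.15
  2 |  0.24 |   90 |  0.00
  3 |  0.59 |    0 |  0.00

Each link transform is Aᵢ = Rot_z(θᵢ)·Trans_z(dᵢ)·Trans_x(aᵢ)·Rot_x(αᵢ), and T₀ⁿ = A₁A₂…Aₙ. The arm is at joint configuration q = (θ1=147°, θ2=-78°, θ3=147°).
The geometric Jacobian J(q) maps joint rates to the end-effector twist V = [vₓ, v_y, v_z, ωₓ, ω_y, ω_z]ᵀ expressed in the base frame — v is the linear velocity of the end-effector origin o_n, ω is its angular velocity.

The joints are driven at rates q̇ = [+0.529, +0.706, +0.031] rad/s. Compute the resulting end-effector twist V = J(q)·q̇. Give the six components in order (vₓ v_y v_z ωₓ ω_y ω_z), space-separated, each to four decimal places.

o_n = [-0.2339, -0.1453, 0.4713]
J₁: ẑ×o_n = [0.1453, -0.2339, 0.0000], ω = ẑ
J2: z=[0.0000, 0.0000, 1.0000] o=[-0.1426, 0.0926, 0.1500] → [0.2379, -0.0913, 0.0000, 0.0000, 0.0000, 1.0000]
J3: z=[0.9336, -0.3584, 0.0000] o=[-0.0566, 0.3166, 0.1500] → [-0.1152, -0.3000, -0.4948, 0.9336, -0.3584, 0.0000]
V = J·q̇ = [0.2412, -0.1975, -0.0153, 0.0289, -0.0111, 1.2350]

0.2412 -0.1975 -0.0153 0.0289 -0.0111 1.2350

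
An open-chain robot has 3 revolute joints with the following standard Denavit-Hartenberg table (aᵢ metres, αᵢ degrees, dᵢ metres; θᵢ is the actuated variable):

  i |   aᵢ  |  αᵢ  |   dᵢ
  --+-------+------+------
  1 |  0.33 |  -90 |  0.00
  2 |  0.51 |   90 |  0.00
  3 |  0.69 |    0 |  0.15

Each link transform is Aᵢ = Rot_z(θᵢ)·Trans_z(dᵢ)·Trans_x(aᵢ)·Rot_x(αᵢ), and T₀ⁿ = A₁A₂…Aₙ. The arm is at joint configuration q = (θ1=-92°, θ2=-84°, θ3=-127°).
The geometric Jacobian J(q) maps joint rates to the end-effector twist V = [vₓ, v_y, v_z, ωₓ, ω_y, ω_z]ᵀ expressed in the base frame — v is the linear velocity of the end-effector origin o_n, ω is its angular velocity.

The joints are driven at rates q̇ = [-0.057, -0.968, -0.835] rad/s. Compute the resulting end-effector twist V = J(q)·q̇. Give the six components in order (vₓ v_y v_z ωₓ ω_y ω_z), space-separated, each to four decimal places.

o_n = [-0.5574, -0.1714, 0.1099]
J₁: ẑ×o_n = [0.1714, -0.5574, 0.0000], ω = ẑ
J2: z=[0.9994, -0.0349, 0.0000] o=[-0.0115, -0.3298, 0.0000] → [-0.0038, -0.1098, 0.1393, 0.9994, -0.0349, 0.0000]
J3: z=[0.0347, 0.9939, 0.1045] o=[-0.0134, -0.3831, 0.5072] → [-0.4170, -0.0431, 0.5480, 0.0347, 0.9939, 0.1045]
V = J·q̇ = [0.3421, 0.1741, -0.5924, -0.9964, -0.7961, -0.1443]

0.3421 0.1741 -0.5924 -0.9964 -0.7961 -0.1443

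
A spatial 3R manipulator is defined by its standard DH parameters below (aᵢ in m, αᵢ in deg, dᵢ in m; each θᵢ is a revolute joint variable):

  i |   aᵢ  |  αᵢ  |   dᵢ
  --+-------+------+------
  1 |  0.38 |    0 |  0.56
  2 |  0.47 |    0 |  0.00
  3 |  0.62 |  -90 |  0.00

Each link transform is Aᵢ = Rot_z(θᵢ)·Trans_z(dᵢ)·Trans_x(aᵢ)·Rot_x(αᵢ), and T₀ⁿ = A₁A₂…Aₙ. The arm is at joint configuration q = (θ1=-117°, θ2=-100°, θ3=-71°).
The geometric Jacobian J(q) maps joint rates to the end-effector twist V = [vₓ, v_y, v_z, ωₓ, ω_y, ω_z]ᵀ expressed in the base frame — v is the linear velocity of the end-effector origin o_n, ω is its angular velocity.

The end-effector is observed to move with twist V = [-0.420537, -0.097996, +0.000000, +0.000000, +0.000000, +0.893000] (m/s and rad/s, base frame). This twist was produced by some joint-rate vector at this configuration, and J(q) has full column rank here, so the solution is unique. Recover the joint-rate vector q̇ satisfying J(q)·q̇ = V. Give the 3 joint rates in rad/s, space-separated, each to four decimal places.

0.6590 -0.2450 0.4790

o_n = [-0.3563, 0.5339, 0.5600]
J₁: ẑ×o_n = [-0.5339, -0.3563, 0.0000], ω = ẑ
J2: z=[0.0000, 0.0000, 1.0000] o=[-0.1725, -0.3386, 0.5600] → [-0.8725, -0.1838, 0.0000, 0.0000, 0.0000, 1.0000]
J3: z=[0.0000, 0.0000, 1.0000] o=[-0.5479, -0.0557, 0.5600] → [-0.5897, 0.1916, 0.0000, 0.0000, 0.0000, 1.0000]
q̇ = J⁺·V = [0.6590, -0.2450, 0.4790]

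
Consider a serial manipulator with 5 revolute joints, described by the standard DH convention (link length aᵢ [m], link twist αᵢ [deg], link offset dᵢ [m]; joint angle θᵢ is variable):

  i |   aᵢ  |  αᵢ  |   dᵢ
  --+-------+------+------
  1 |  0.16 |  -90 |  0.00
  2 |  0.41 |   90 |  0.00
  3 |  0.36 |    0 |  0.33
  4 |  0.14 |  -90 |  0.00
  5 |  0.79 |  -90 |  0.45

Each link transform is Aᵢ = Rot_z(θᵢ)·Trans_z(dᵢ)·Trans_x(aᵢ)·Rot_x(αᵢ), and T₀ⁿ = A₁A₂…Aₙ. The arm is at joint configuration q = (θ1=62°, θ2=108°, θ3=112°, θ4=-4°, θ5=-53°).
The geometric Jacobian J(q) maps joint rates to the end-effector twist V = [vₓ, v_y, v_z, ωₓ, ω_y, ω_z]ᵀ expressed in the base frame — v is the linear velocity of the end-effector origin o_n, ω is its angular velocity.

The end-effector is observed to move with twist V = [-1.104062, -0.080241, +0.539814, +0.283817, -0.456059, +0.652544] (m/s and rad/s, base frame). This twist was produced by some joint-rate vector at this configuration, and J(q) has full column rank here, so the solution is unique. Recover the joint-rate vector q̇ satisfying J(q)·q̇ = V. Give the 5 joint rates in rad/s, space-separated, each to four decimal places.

o_n = [-0.1348, 1.4080, 0.0293]
J₁: ẑ×o_n = [-1.4080, -0.1348, 0.0000], ω = ẑ
J2: z=[-0.8829, 0.4695, 0.0000] o=[0.0751, 0.1413, 0.0000] → [0.0137, 0.0259, -1.0199, -0.8829, 0.4695, 0.0000]
J3: z=[0.4465, 0.8397, -0.3090] o=[0.0156, 0.0294, -0.3899] → [0.7780, -0.1407, 0.7419, 0.4465, 0.8397, -0.3090]
J4: z=[0.4465, 0.8397, -0.3090] o=[-0.1122, 0.5000, -0.3637] → [0.6105, -0.1684, 0.4244, 0.4465, 0.8397, -0.3090]
J5: z=[0.4108, 0.1144, 0.9045] o=[-0.2235, 0.5743, -0.3225] → [-0.7138, -0.0643, 0.3323, 0.4108, 0.1144, 0.9045]
q̇ = J⁺·V = [0.9640, -0.5880, 0.4430, -0.6030, -0.3990]

0.9640 -0.5880 0.4430 -0.6030 -0.3990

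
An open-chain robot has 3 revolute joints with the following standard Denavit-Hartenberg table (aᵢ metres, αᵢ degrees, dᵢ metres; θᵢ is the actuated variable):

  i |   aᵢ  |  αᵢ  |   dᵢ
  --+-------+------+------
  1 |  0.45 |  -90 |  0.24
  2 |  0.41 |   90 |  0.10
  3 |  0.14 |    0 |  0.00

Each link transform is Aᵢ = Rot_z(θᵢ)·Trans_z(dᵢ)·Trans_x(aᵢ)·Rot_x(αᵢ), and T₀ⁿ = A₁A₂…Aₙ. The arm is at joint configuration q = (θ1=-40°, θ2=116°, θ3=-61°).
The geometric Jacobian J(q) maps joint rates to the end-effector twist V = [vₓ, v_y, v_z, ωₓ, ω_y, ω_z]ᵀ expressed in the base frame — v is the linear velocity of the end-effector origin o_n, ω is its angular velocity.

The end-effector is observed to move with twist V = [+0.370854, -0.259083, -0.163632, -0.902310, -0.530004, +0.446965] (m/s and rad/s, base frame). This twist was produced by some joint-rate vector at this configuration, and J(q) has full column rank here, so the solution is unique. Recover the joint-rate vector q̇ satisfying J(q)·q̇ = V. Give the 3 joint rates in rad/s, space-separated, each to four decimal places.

o_n = [0.1698, -0.1718, -0.1895]
J₁: ẑ×o_n = [0.1718, 0.1698, -0.0000], ω = ẑ
J2: z=[0.6428, 0.7660, 0.0000] o=[0.3447, -0.2893, 0.2400] → [-0.3290, 0.2761, 0.2095, 0.6428, 0.7660, 0.0000]
J3: z=[0.6885, -0.5777, -0.4384] o=[0.2713, -0.0971, -0.1285] → [0.0025, 0.0865, -0.1101, 0.6885, -0.5777, -0.4384]
q̇ = J⁺·V = [0.2760, -0.9860, -0.3900]

0.2760 -0.9860 -0.3900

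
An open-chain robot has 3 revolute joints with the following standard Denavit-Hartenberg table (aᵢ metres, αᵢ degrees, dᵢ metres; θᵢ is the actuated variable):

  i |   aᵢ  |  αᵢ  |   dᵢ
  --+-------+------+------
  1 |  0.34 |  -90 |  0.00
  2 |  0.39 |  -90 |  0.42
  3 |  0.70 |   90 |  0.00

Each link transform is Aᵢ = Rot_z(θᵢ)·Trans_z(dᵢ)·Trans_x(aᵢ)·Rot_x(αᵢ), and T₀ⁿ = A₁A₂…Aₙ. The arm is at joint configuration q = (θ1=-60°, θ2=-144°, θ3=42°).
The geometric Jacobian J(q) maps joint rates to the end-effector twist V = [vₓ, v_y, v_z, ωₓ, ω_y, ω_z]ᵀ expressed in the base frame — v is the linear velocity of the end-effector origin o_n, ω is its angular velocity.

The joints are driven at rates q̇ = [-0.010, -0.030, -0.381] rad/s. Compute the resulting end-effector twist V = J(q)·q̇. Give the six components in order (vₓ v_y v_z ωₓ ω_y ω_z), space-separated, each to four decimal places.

0.0946 0.2404 0.0828 -0.1380 0.1789 -0.3182

o_n = [-0.2401, 0.3191, 0.5350]
J₁: ẑ×o_n = [-0.3191, -0.2401, 0.0000], ω = ẑ
J2: z=[0.8660, 0.5000, 0.0000] o=[0.1700, -0.2944, 0.0000] → [0.2675, -0.4633, 0.7364, 0.8660, 0.5000, 0.0000]
J3: z=[0.2939, -0.5090, 0.8090] o=[0.3760, 0.1888, 0.2292] → [-0.2610, -0.5883, -0.2753, 0.2939, -0.5090, 0.8090]
V = J·q̇ = [0.0946, 0.2404, 0.0828, -0.1380, 0.1789, -0.3182]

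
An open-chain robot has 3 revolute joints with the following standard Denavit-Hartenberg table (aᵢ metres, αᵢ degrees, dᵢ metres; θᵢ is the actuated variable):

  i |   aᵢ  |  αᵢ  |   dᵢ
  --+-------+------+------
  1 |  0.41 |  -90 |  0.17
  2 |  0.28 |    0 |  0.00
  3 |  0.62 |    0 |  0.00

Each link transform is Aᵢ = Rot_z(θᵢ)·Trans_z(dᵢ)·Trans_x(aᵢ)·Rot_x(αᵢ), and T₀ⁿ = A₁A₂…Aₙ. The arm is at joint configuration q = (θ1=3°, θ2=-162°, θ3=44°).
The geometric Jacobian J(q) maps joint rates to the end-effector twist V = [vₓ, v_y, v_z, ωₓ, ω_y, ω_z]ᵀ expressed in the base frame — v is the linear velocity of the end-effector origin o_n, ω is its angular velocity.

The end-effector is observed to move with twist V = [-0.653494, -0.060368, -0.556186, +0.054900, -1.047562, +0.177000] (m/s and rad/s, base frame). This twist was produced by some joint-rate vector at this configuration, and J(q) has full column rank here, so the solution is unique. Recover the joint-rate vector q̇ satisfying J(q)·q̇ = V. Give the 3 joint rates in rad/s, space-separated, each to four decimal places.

0.1770 -0.9420 -0.1070

o_n = [-0.1472, -0.0077, 0.8040]
J₁: ẑ×o_n = [0.0077, -0.1472, 0.0000], ω = ẑ
J2: z=[-0.0523, 0.9986, 0.0000] o=[0.4094, 0.0215, 0.1700] → [0.6331, 0.0332, 0.5574, -0.0523, 0.9986, 0.0000]
J3: z=[-0.0523, 0.9986, 0.0000] o=[0.1435, 0.0075, 0.2565] → [0.5467, 0.0287, 0.2911, -0.0523, 0.9986, 0.0000]
q̇ = J⁺·V = [0.1770, -0.9420, -0.1070]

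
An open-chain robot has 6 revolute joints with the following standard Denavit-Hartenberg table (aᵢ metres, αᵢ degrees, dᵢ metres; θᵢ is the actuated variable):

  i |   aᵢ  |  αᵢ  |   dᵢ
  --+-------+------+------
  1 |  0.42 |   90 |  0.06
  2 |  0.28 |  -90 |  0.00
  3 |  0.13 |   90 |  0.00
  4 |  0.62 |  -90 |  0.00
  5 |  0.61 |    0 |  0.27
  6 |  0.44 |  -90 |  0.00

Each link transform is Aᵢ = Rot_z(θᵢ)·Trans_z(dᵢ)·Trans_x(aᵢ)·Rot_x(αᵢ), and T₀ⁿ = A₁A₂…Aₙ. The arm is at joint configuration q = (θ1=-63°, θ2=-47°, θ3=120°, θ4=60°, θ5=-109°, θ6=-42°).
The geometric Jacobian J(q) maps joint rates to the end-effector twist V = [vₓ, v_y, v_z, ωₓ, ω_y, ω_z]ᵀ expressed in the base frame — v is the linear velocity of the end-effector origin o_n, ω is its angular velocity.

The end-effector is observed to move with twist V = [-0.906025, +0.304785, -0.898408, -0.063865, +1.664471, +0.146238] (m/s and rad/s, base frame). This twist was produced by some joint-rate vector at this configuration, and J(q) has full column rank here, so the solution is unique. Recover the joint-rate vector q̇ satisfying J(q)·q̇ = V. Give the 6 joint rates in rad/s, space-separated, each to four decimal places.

o_n = [0.8438, -0.9490, -0.5628]
J₁: ẑ×o_n = [0.9490, 0.8438, -0.0000], ω = ẑ
J2: z=[-0.8910, -0.4540, 0.0000] o=[0.1907, -0.3742, 0.0600] → [0.2827, -0.5549, 0.8087, -0.8910, -0.4540, 0.0000]
J3: z=[0.3320, -0.6516, 0.6820] o=[0.2774, -0.5444, -0.1448] → [0.5484, 0.5251, 0.2347, 0.3320, -0.6516, 0.6820]
J4: z=[0.7136, -0.2993, -0.6334] o=[0.3576, -0.4538, -0.0972] → [-0.1744, 0.0243, -0.2079, 0.7136, -0.2993, -0.6334]
J5: z=[-0.3682, -0.9294, 0.0243] o=[0.7270, -0.5876, 0.3823] → [0.8872, -0.3451, 0.2416, -0.3682, -0.9294, 0.0243]
J6: z=[-0.3682, -0.9294, 0.0243] o=[0.9209, -0.9683, -0.1300] → [0.4018, -0.1612, -0.0787, -0.3682, -0.9294, 0.0243]
q̇ = J⁺·V = [0.1560, -0.8830, -0.9090, -0.9790, -0.6450, 0.2380]

0.1560 -0.8830 -0.9090 -0.9790 -0.6450 0.2380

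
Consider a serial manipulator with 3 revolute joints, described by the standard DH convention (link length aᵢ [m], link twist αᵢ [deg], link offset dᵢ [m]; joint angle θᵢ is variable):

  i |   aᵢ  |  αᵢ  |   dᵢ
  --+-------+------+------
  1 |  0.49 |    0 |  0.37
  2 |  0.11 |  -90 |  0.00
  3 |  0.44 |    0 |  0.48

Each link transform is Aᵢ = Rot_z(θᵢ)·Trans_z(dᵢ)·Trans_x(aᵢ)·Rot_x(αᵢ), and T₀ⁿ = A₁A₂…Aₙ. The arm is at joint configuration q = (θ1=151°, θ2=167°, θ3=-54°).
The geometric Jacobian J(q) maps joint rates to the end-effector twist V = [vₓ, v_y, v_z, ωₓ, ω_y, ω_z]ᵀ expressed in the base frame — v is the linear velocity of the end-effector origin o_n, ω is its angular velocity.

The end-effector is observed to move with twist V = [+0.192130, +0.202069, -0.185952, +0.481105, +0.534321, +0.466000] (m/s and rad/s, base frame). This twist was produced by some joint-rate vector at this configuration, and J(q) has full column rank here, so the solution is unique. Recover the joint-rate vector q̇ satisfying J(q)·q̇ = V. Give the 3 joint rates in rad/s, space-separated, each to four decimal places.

o_n = [0.1666, 0.3476, 0.7260]
J₁: ẑ×o_n = [-0.3476, 0.1666, 0.0000], ω = ẑ
J2: z=[0.0000, 0.0000, 1.0000] o=[-0.4286, 0.2376, 0.3700] → [-0.1101, 0.5951, 0.0000, 0.0000, 0.0000, 1.0000]
J3: z=[0.6691, 0.7431, 0.0000] o=[-0.3468, 0.1640, 0.3700] → [0.2645, -0.2382, -0.2586, 0.6691, 0.7431, 0.0000]
q̇ = J⁺·V = [-0.2240, 0.6900, 0.7190]

-0.2240 0.6900 0.7190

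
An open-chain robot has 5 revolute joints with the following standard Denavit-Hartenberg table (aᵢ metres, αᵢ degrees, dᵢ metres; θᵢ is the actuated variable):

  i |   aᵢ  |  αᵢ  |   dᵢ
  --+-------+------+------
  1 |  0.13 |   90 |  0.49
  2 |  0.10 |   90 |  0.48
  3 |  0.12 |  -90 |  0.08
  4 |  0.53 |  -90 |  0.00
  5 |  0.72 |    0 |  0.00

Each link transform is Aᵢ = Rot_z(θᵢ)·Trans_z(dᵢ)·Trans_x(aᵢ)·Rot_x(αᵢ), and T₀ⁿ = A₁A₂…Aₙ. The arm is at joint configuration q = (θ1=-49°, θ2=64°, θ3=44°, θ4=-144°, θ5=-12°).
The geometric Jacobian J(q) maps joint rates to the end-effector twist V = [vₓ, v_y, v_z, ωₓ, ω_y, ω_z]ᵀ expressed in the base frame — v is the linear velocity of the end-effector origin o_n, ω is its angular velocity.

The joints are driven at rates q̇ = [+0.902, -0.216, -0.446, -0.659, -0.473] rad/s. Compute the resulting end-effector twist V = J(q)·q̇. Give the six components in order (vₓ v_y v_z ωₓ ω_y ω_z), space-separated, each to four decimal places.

o_n = [0.3944, -0.4193, -0.4347]
J₁: ẑ×o_n = [0.4193, 0.3944, -0.0000], ω = ẑ
J2: z=[-0.7547, -0.6561, 0.0000] o=[0.0853, -0.0981, 0.4900] → [0.6067, -0.6979, 0.4452, -0.7547, -0.6561, 0.0000]
J3: z=[0.5897, -0.6783, -0.4384] o=[-0.2482, -0.4461, 0.5799] → [0.7000, 0.3165, 0.4517, 0.5897, -0.6783, -0.4384]
J4: z=[-0.7427, -0.2421, -0.6244] o=[-0.2391, -0.5836, 0.6224] → [0.3585, -1.1806, 0.0313, -0.7427, -0.2421, -0.6244]
J5: z=[0.2905, -0.9565, 0.0254] o=[0.0807, -0.4975, 0.2086] → [0.6134, 0.1948, 0.3228, 0.2905, -0.9565, 0.0254]
V = J·q̇ = [-0.5915, 1.0512, -0.4710, 0.2520, 1.0562, 1.4970]

-0.5915 1.0512 -0.4710 0.2520 1.0562 1.4970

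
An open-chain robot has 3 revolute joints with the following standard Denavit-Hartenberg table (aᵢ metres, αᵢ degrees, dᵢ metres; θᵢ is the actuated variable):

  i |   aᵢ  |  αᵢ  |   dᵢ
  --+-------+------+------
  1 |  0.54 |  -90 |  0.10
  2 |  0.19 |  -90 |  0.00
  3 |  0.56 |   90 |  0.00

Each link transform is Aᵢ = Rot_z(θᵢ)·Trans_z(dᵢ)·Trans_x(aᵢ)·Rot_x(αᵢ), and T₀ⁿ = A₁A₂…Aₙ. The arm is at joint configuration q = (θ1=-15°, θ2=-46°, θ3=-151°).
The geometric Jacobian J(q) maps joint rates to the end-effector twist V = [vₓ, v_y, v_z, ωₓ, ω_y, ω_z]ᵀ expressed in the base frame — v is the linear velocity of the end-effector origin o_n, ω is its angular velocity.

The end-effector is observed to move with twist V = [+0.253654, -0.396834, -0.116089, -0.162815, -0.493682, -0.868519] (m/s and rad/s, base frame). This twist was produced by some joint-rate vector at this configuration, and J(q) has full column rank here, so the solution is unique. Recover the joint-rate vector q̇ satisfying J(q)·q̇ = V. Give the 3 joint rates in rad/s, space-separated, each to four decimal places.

o_n = [0.3907, 0.1764, -0.1156]
J₁: ẑ×o_n = [-0.1764, 0.3907, 0.0000], ω = ẑ
J2: z=[0.2588, 0.9659, 0.0000] o=[0.5216, -0.1398, 0.1000] → [-0.2083, 0.0558, 0.2082, 0.2588, 0.9659, 0.0000]
J3: z=[0.6948, -0.1862, -0.6947] o=[0.6491, -0.1739, 0.2367] → [0.3089, 0.4243, 0.1953, 0.6948, -0.1862, -0.6947]
q̇ = J⁺·V = [-0.8970, -0.5190, -0.0410]

-0.8970 -0.5190 -0.0410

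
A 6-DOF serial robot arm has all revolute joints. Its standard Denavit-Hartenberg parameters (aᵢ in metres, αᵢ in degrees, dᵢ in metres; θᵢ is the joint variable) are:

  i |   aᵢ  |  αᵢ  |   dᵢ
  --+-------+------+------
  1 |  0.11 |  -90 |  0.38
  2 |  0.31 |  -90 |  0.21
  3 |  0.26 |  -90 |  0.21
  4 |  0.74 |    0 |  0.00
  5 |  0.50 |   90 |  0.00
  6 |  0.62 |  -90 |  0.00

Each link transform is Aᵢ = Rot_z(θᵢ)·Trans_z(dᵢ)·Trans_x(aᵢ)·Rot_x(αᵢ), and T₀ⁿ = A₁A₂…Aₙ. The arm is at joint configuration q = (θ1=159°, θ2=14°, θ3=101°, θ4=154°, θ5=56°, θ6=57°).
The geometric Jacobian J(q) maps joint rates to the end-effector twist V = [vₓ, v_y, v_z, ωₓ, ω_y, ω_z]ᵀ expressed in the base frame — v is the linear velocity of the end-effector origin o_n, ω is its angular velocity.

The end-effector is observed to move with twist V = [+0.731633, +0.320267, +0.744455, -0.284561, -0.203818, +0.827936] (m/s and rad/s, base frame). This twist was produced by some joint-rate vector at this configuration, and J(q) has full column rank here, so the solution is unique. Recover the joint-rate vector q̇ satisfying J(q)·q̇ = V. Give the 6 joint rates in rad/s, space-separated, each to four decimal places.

0.0570 0.0020 -0.3010 -0.7460 0.8010 0.5700

o_n = [-0.5563, -1.3064, 0.0809]
J₁: ẑ×o_n = [1.3064, -0.5563, 0.0000], ω = ẑ
J2: z=[-0.3584, -0.9336, 0.0000] o=[-0.1027, 0.0394, 0.3800] → [0.2792, -0.1072, 0.0588, -0.3584, -0.9336, 0.0000]
J3: z=[0.2259, -0.0867, -0.9703] o=[-0.4588, -0.0488, 0.3050] → [-1.2008, 0.1453, -0.2925, 0.2259, -0.0867, -0.9703]
J4: z=[0.8208, -0.5195, 0.2375] o=[-0.2749, 0.1540, 0.1132] → [0.3636, -0.0403, -1.3449, 0.8208, -0.5195, 0.2375]
J5: z=[0.8208, -0.5195, 0.2375] o=[-0.6971, -0.3833, 0.3973] → [0.3836, 0.2932, -0.6846, 0.8208, -0.5195, 0.2375]
J6: z=[-0.4579, -0.3500, 0.8172] o=[-0.8678, -0.7731, 0.1347] → [0.4547, 0.2299, 0.3532, -0.4579, -0.3500, 0.8172]
q̇ = J⁺·V = [0.0570, 0.0020, -0.3010, -0.7460, 0.8010, 0.5700]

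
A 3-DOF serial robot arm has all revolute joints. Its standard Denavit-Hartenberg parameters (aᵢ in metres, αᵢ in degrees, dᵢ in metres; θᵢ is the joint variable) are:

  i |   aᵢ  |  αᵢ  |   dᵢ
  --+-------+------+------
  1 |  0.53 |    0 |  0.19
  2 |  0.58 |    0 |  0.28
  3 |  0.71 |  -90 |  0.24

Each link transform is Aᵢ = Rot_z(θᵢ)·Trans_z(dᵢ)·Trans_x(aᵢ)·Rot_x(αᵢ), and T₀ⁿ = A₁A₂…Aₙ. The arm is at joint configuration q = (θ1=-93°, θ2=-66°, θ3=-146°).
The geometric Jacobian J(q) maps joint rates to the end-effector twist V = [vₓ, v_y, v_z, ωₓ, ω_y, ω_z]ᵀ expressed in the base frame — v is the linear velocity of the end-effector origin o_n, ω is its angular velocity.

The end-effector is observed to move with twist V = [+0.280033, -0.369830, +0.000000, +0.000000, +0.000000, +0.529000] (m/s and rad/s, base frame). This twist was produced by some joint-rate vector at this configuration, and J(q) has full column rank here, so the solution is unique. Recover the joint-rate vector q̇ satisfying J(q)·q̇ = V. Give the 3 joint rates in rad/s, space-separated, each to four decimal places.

0.7000 0.3450 -0.5160

o_n = [-0.1620, -0.1555, 0.7100]
J₁: ẑ×o_n = [0.1555, -0.1620, 0.0000], ω = ẑ
J2: z=[0.0000, 0.0000, 1.0000] o=[-0.0277, -0.5293, 0.1900] → [-0.3737, -0.1342, 0.0000, 0.0000, 0.0000, 1.0000]
J3: z=[0.0000, 0.0000, 1.0000] o=[-0.5692, -0.7371, 0.4700] → [-0.5816, 0.4072, 0.0000, 0.0000, 0.0000, 1.0000]
q̇ = J⁺·V = [0.7000, 0.3450, -0.5160]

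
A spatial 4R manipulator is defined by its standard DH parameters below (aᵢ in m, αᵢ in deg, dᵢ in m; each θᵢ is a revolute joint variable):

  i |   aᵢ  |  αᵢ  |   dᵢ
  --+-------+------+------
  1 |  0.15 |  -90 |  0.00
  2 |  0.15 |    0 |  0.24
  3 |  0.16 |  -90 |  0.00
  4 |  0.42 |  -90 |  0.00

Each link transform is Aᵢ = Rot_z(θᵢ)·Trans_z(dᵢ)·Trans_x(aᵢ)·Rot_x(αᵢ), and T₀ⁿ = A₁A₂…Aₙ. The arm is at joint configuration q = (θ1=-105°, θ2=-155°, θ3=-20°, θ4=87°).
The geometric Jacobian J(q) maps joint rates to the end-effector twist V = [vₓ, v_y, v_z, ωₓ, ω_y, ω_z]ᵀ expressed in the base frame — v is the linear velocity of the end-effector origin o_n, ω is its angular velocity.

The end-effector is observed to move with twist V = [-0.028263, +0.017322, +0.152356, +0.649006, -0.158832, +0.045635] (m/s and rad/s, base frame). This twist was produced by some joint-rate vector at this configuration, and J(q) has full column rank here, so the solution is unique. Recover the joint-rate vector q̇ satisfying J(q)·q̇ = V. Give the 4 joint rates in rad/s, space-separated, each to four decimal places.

0.2120 0.1850 0.4830 -0.1670

o_n = [-0.1300, 0.2080, 0.0793]
J₁: ẑ×o_n = [-0.2080, -0.1300, 0.0000], ω = ẑ
J2: z=[0.9659, -0.2588, 0.0000] o=[-0.0388, -0.1449, 0.0000] → [-0.0205, -0.0766, 0.3172, 0.9659, -0.2588, 0.0000]
J3: z=[0.9659, -0.2588, 0.0000] o=[0.2282, -0.0757, 0.0634] → [-0.0041, -0.0153, 0.1813, 0.9659, -0.2588, 0.0000]
J4: z=[-0.0226, -0.0842, 0.9962] o=[0.2694, 0.0783, 0.0773] → [-0.1294, -0.3979, -0.0366, -0.0226, -0.0842, 0.9962]
q̇ = J⁺·V = [0.2120, 0.1850, 0.4830, -0.1670]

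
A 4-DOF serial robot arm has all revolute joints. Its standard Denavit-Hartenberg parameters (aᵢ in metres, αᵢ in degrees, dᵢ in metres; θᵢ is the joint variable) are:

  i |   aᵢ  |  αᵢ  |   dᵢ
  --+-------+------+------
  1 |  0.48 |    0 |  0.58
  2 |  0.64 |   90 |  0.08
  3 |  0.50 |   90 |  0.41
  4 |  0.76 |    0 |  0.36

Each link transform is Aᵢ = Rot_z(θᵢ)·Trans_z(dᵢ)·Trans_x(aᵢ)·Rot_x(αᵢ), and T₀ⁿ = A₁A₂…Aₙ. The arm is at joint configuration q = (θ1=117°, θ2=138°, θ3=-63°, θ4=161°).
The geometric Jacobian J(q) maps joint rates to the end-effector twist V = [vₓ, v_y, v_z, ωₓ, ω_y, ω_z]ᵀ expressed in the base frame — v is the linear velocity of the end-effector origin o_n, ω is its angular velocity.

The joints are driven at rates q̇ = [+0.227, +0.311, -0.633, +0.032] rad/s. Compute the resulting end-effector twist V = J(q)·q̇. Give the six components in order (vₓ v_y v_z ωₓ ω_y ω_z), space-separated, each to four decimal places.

-0.0563 -0.4434 0.2729 0.6188 -0.1363 0.5235

o_n = [-0.9099, 0.3853, 0.6913]
J₁: ẑ×o_n = [-0.3853, -0.9099, 0.0000], ω = ẑ
J2: z=[0.0000, 0.0000, 1.0000] o=[-0.2179, 0.4277, 0.5800] → [0.0423, -0.6920, 0.0000, 0.0000, 0.0000, 1.0000]
J3: z=[-0.9659, 0.2588, 0.0000] o=[-0.3836, -0.1905, 0.6600] → [0.0081, 0.0303, -0.4200, -0.9659, 0.2588, 0.0000]
J4: z=[0.2306, 0.8606, -0.4540] o=[-0.8383, -0.3037, 0.2145] → [0.7232, -0.0775, 0.2205, 0.2306, 0.8606, -0.4540]
V = J·q̇ = [-0.0563, -0.4434, 0.2729, 0.6188, -0.1363, 0.5235]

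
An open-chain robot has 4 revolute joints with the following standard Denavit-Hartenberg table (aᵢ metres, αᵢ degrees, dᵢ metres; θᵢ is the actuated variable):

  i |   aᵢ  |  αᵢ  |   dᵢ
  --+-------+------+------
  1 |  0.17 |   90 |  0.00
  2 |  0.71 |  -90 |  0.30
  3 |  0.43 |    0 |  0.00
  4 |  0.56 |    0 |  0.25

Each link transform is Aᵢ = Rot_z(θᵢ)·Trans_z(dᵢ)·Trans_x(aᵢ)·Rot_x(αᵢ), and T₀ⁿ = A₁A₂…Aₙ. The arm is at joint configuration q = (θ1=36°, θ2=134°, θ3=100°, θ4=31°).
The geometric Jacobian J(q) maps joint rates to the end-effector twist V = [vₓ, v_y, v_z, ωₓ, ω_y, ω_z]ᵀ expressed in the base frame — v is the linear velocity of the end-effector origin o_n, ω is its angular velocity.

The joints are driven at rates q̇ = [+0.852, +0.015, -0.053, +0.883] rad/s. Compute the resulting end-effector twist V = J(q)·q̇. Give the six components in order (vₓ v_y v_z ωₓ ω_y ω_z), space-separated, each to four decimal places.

o_n = [-0.4795, 0.3266, 0.0191]
J₁: ẑ×o_n = [-0.3266, -0.4795, 0.0000], ω = ẑ
J2: z=[0.5878, -0.8090, 0.0000] o=[0.1375, 0.0999, 0.0000] → [-0.0154, -0.0112, -0.3660, 0.5878, -0.8090, 0.0000]
J3: z=[-0.5820, -0.4228, -0.6947] o=[-0.0851, -0.4327, 0.5107] → [0.7353, -0.0122, -0.6086, -0.5820, -0.4228, -0.6947]
J4: z=[-0.5820, -0.4228, -0.6947] o=[-0.2921, -0.0596, 0.4570] → [0.4535, -0.1247, -0.3040, -0.5820, -0.4228, -0.6947]
V = J·q̇ = [0.0829, -0.5182, -0.2417, -0.4742, -0.3631, 0.2754]

0.0829 -0.5182 -0.2417 -0.4742 -0.3631 0.2754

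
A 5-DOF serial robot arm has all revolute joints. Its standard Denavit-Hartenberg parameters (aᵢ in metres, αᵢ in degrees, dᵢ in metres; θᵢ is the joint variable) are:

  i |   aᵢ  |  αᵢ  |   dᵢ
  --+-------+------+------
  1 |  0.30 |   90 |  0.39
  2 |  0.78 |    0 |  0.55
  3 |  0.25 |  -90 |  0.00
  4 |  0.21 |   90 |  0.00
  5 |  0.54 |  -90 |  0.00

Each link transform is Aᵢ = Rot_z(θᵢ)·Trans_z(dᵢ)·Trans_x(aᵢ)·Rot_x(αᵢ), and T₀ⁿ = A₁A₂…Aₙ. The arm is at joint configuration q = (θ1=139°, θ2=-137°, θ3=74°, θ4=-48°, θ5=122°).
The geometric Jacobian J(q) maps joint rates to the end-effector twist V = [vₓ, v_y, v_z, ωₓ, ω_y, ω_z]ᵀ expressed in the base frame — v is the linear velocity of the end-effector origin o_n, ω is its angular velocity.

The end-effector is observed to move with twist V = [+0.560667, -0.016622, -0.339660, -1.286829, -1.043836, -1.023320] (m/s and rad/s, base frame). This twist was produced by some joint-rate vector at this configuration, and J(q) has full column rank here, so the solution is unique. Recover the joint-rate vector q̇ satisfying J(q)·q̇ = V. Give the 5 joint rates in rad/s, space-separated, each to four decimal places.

o_n = [0.1517, 0.5219, -0.1114]
J₁: ẑ×o_n = [-0.5219, 0.1517, 0.0000], ω = ẑ
J2: z=[0.6561, 0.7547, 0.0000] o=[-0.2264, 0.1968, 0.3900] → [-0.3784, 0.3289, -0.0721, 0.6561, 0.7547, 0.0000]
J3: z=[0.6561, 0.7547, 0.0000] o=[0.5649, 0.2377, -0.1420] → [0.0231, -0.0200, 0.4984, 0.6561, 0.7547, 0.0000]
J4: z=[-0.6725, 0.5846, 0.4540] o=[0.4793, 0.3121, -0.3647] → [0.0528, 0.0216, 0.0504, -0.6725, 0.5846, 0.4540]
J5: z=[0.6936, 0.2837, 0.6621] o=[0.5335, 0.4717, -0.4899] → [0.0741, -0.5154, 0.1431, 0.6936, 0.2837, 0.6621]
q̇ = J⁺·V = [-0.7080, -0.6360, -0.6260, 0.1120, -0.5530]

-0.7080 -0.6360 -0.6260 0.1120 -0.5530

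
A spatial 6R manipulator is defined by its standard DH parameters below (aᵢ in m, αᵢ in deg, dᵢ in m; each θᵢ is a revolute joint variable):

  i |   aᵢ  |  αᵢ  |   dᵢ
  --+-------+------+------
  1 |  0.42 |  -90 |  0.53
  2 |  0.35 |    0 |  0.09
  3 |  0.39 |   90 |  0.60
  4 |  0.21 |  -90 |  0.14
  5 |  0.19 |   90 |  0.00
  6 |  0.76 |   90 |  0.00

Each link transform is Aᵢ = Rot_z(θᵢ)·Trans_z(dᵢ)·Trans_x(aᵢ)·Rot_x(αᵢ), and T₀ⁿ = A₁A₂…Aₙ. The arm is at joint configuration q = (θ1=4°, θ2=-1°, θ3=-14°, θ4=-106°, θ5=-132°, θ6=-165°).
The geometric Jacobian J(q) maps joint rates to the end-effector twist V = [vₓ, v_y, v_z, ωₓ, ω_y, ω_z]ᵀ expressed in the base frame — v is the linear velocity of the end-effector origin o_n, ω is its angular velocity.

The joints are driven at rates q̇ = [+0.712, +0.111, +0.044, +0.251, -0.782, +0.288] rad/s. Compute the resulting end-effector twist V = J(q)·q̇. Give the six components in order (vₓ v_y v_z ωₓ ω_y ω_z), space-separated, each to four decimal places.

o_n = [0.8640, 0.2533, 0.2918]
J₁: ẑ×o_n = [-0.2533, 0.8640, 0.0000], ω = ẑ
J2: z=[-0.0698, 0.9976, 0.0000] o=[0.4190, 0.0293, 0.5300] → [-0.2376, -0.0166, -0.4596, -0.0698, 0.9976, 0.0000]
J3: z=[-0.0698, 0.9976, 0.0000] o=[0.7618, 0.1435, 0.5361] → [-0.2437, -0.0170, -0.1096, -0.0698, 0.9976, 0.0000]
J4: z=[-0.2582, -0.0181, 0.9659] o=[1.0957, 0.7683, 0.6370] → [0.5037, -0.3129, 0.1288, -0.2582, -0.0181, 0.9659]
J5: z=[0.9455, -0.2102, 0.2488] o=[1.0179, 0.5605, 0.7573] → [0.1743, 0.4018, -0.3228, 0.9455, -0.2102, 0.2488]
J6: z=[0.3203, 0.7385, -0.5933] o=[1.0067, 0.6822, 0.9028] → [-0.7057, 0.2803, -0.0321, 0.3203, 0.7385, -0.5933]
V = J·q̇ = [-0.4305, 0.3006, 0.2197, -0.7227, 0.5272, 0.5890]

-0.4305 0.3006 0.2197 -0.7227 0.5272 0.5890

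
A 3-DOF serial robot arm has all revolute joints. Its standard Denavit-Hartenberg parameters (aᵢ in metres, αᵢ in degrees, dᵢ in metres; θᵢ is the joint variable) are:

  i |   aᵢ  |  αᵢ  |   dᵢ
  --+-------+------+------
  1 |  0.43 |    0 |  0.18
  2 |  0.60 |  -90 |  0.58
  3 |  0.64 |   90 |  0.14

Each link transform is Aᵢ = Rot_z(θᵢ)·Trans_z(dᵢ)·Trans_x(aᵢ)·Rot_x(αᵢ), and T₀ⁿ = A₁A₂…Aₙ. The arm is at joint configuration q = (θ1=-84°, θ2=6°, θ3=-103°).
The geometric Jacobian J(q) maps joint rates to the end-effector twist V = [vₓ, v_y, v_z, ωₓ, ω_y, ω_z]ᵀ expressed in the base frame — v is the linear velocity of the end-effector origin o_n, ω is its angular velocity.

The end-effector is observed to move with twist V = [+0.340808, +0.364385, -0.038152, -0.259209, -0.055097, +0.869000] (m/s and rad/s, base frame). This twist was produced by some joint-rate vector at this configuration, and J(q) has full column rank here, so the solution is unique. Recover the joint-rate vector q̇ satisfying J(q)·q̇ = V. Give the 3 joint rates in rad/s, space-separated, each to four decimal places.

0.0300 0.8390 -0.2650

o_n = [0.2767, -0.8446, 1.3836]
J₁: ẑ×o_n = [0.8446, 0.2767, -0.0000], ω = ẑ
J2: z=[0.0000, 0.0000, 1.0000] o=[0.0449, -0.4276, 0.1800] → [0.4170, 0.2318, -0.0000, 0.0000, 0.0000, 1.0000]
J3: z=[0.9781, 0.2079, 0.0000] o=[0.1697, -1.0145, 0.7600] → [0.1297, -0.6100, 0.1440, 0.9781, 0.2079, 0.0000]
q̇ = J⁺·V = [0.0300, 0.8390, -0.2650]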